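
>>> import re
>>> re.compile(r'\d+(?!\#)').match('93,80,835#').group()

'93'

`re.match` won't scan ahead — the pattern has to work from the very first character.
The match spans [0:2] → '93'.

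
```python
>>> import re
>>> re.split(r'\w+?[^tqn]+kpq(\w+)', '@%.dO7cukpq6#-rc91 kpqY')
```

The pattern matches one or more of a word character (lazy); then one or more of any character except [tqn], then the literal 'kpq'; then one or more of a word character (captured).
Matches to split on: at [3:12] → 'dO7cukpq6'; at [14:23] → 'rc91 kpqY'.
With a capturing group present, the delimiter's captured portion is kept in the result list.

['@%.', '6', '#-', 'Y', '']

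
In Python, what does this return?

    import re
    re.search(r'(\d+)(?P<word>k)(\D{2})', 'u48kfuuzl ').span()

The pattern matches one or more of a digit (captured); then a literal 'k' (captured as 'word'); then exactly 2 of a non-digit (captured).
Unlike `match`, `search` isn't anchored — it looks for the pattern anywhere in the string.
The match spans [1:6] → '48kfu'.
Captured: group 1 = '48', group 2 = 'k', group 3 = 'fu'.

(1, 6)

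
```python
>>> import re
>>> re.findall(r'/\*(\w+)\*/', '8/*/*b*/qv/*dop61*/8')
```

One capturing group, so `findall` returns just the captured substring from each match — 2 in all.

['b', 'dop61']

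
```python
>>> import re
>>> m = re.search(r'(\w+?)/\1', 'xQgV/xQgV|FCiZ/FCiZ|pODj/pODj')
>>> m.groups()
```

After group 1 captures some text, `\1` only succeeds where that same text appears again.
Unlike `match`, `search` isn't anchored — it looks for the pattern anywhere in the string.
The match spans [0:9] → 'xQgV/xQgV'.
Captured: group 1 = 'xQgV'.

('xQgV',)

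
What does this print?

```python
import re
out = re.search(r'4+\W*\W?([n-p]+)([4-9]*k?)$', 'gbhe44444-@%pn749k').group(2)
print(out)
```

749k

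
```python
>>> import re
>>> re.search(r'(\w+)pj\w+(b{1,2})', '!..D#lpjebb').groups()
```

('l', 'b')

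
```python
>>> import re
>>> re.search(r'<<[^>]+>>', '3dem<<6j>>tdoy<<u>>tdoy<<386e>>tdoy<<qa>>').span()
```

The match spans [4:10] → '<<6j>>'.

(4, 10)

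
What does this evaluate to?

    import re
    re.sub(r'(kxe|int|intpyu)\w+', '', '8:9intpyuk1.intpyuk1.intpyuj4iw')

'8:9..'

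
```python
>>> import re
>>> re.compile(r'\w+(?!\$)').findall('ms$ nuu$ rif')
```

['m', 'nu', 'rif']

`(?!…)`/`(?<!…)` only lets a position through if the neighbouring text does NOT match; no characters are consumed.
Matches: at [0:1] → 'm'; at [4:6] → 'nu'; at [9:12] → 'rif'.
With no groups in the pattern, `findall` gives back each whole match — 3 here.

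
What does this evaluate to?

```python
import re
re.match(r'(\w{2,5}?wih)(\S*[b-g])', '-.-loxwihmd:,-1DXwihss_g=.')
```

None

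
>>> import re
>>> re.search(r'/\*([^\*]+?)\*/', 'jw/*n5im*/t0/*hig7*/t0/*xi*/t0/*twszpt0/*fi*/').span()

`re.search` tries every starting position until one works.
The match spans [2:10] → '/*n5im*/'.
Captured: group 1 = 'n5im'.

(2, 10)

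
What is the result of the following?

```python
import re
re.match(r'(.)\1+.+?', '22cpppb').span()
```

(0, 3)

A backreference is literal: `\1` must see the identical characters the first group matched.
`match` is anchored at position 0; if the pattern doesn't fit there, it returns None.
The match spans [0:3] → '22c'.
Captured: group 1 = '2'.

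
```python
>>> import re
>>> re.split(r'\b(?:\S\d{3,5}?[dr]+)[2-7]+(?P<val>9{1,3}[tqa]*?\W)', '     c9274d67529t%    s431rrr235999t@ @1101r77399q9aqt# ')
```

['     ', '9t%', '    ', '999t@', ' @1101r77399q9aqt# ']

This matches a word boundary (`\b`, zero-width); then a non-whitespace character, then 3 to 5 of a digit (lazy), then one or more of one of [dr] (non-capturing group); then one or more of a character in [2-7]; then 1 to 3 of the literal '9', then zero or more of one of [tqa] (lazy), then a non-word character (captured as 'val').
Matches to split on: at [5:18] → 'c9274d67529t%'; at [22:37] → 's431rrr235999t@'.
With a capturing group present, the delimiter's captured portion is kept in the result list.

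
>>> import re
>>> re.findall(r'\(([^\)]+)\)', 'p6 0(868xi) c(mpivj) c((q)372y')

['868xi', 'mpivj', '(q']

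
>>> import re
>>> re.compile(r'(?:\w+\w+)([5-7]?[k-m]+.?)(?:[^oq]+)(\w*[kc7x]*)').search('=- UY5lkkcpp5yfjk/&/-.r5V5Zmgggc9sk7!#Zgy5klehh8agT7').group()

This matches one or more of a word character, then one or more of a word character (non-capturing group); then optionally a character in [5-7], then one or more of a character in [k-m], then optionally any character (captured); then one or more of any character except [oq] (non-capturing group); then zero or more of a word character, then zero or more of one of [kc7x] (captured).
`re.search` scans for the first position where the pattern succeeds.
The match spans [3:52] → 'UY5lkkcpp5yfjk/&/-.r5V5Zmgggc9sk7!#Zgy5klehh8agT7'.
Captured: group 1 = 'k/', group 2 = ''.

'UY5lkkcpp5yfjk/&/-.r5V5Zmgggc9sk7!#Zgy5klehh8agT7'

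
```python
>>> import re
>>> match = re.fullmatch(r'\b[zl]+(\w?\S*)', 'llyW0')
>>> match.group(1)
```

'yW0'

Pattern: a word boundary (`\b`, zero-width); then one or more of one of [zl]; then optionally a word character, then zero or more of a non-whitespace character (captured).
`fullmatch` succeeds only if the pattern covers the string from start to end.
The match spans [0:5] → 'llyW0'.
Captured: group 1 = 'yW0'.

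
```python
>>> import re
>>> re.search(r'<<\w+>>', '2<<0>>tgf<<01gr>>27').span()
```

(1, 6)

`search` walks the string left to right and returns the first match it finds.
The match spans [1:6] → '<<0>>'.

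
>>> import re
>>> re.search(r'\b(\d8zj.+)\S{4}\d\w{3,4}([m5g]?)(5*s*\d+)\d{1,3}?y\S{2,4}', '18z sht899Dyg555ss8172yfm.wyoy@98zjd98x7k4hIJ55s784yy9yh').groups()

('98zjd98x7k', '', '8')

This matches a word boundary (`\b`, zero-width); then a digit, then the literal '8zj', then one or more of any character (captured); then exactly 4 of a non-whitespace character, then a digit, then 3 to 4 of a word character; then optionally one of [m5g] (captured); then zero or more of a literal '5', then zero or more of the literal 's', then one or more of a digit (captured); then 1 to 3 of a digit (lazy), then a literal 'y', then 2 to 4 of a non-whitespace character.
Unlike `match`, `search` isn't anchored — it looks for the pattern anywhere in the string.
The match spans [31:56] → '98zjd98x7k4hIJ55s784yy9yh'.
Captured: group 1 = '98zjd98x7k', group 2 = '', group 3 = '8'.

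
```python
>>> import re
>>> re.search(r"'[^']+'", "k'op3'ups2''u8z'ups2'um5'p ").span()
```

(1, 6)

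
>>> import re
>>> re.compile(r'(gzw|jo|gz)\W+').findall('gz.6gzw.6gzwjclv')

Walking the string: at [0:3] match 'gz.', group 1 = 'gz'; at [4:8] match 'gzw.', group 1 = 'gzw'.
`findall` collects group 1 from each match (2 total).

['gz', 'gzw']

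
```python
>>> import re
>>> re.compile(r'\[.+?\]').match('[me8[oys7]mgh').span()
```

(0, 10)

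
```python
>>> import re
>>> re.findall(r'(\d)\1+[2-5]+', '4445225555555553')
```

['4']

A backreference is literal: `\1` must see the identical characters the first group matched.
Matches: at [0:16] match '4445225555555553', group 1 = '4'.
`findall` collects group 1 from the one match (1 total).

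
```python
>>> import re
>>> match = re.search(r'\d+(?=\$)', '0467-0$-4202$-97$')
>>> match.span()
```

The `(?=…)`/`(?<=…)` assertion just peeks at neighbouring text; it doesn't advance the match position.
`search` walks the string left to right and returns the first match it finds.
The match spans [5:6] → '0'.

(5, 6)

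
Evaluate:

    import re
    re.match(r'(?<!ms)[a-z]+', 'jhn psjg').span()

`re.match` won't scan ahead — the pattern has to work from the very first character.
The match spans [0:3] → 'jhn'.

(0, 3)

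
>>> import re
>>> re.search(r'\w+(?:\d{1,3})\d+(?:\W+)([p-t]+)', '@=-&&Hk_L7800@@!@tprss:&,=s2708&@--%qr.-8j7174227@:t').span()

The pattern matches one or more of a word character; then 1 to 3 of a digit (non-capturing group); then one or more of a digit; then one or more of a non-word character (non-capturing group); then one or more of a character in [p-t] (captured).
Unlike `match`, `search` isn't anchored — it looks for the pattern anywhere in the string.
The match spans [5:22] → 'Hk_L7800@@!@tprss'.
Captured: group 1 = 'tprss'.

(5, 22)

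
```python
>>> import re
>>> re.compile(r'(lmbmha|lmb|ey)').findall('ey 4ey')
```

Because there's exactly one group, `findall` drops the full match and keeps group 1 from each hit.

['ey', 'ey']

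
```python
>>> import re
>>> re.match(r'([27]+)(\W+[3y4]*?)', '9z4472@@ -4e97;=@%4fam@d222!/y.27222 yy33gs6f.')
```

This matches one or more of one of [27] (captured); then one or more of a non-word character, then zero or more of one of [3y4] (lazy) (captured).
With `match`, the pattern is implicitly anchored at the beginning.
Here the pattern fails at index 0, so the call returns None.

None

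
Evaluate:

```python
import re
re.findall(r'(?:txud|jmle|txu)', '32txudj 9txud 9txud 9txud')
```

['txud', 'txud', 'txud', 'txud']

`|` is ordered: at each position the engine commits to the first alternative that works.
Scanning left to right: at [2:6] → 'txud'; at [9:13] → 'txud'; at [15:19] → 'txud'; at [21:25] → 'txud'.
With no groups in the pattern, `findall` gives back each whole match — 4 here.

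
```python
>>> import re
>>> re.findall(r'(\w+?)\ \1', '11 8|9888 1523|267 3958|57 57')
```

`\1` is not a pattern — it's the concrete string captured by group 1, re-applied verbatim.
Matches: at [24:29] match '57 57', group 1 = '57'.
`findall` collects group 1 from the one match (1 total).

['57']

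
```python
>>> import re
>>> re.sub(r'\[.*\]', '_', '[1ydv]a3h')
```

Each match is replaced by '_'.

'_a3h'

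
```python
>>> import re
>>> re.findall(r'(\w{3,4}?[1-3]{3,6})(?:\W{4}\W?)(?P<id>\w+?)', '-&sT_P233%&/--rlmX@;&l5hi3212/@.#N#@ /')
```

[('sT_P233', 'r'), ('l5hi3212', 'N')]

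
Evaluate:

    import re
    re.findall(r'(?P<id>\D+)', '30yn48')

['yn']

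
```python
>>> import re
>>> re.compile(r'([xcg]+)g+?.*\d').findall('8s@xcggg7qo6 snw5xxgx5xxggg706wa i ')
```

With a single group, `findall` returns only what that group captured — 1 item.

['xcgg']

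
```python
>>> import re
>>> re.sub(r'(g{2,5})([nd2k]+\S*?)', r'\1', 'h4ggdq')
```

'h4ggq'

The pattern matches 2 to 5 of a literal 'g' (captured); then one or more of one of [nd2k], then zero or more of a non-whitespace character (lazy) (captured).
A `+?`/`*?`/`{m,n}?` starts at its minimum and grows only as far as needed for what follows to match.
Matches: at [2:5] → 'ggd'.
Each match is replaced using the text its own group 1 captured.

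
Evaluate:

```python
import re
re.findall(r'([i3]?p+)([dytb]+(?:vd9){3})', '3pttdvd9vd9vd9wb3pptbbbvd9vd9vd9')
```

[('3p', 'ttdvd9vd9vd9'), ('3pp', 'tbbbvd9vd9vd9')]

Pattern: optionally one of [i3], then one or more of a literal 'p' (captured); then one or more of one of [dytb], then the literal 'vd9' repeated 3 times (captured).
Matches: at [0:14] match '3pttdvd9vd9vd9', groups = ('3p', 'ttdvd9vd9vd9'); at [16:32] match '3pptbbbvd9vd9vd9', groups = ('3pp', 'tbbbvd9vd9vd9').
`findall` packs the 2 group values into a tuple for every match.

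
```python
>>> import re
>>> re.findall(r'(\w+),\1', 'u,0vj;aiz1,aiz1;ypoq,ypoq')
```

['aiz1', 'ypoq']

`\1` has to match the exact text group 1 already captured.
Because there's exactly one group, `findall` drops the full match and keeps group 1 from each hit.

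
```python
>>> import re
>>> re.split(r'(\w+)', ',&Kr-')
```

[',&', 'Kr', '-']

Pattern: one or more of a word character (captured).
Matches to split on: at [2:4] → 'Kr'.
With a capturing group present, the delimiter's captured portion is kept in the result list.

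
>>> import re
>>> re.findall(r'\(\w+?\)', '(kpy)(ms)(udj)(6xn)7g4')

Matches: at [0:5] → '(kpy)'; at [5:9] → '(ms)'; at [9:14] → '(udj)'; at [14:19] → '(6xn)'.
With no groups in the pattern, `findall` gives back each whole match — 4 here.

['(kpy)', '(ms)', '(udj)', '(6xn)']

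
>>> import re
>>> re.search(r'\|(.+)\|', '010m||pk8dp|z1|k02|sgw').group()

'||pk8dp|z1|k02|'

The match spans [4:19] → '||pk8dp|z1|k02|'.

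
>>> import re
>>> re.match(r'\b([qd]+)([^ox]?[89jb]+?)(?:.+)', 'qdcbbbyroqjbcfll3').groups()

('qd', 'cb')

The match spans [0:17] → 'qdcbbbyroqjbcfll3'.
Captured: group 1 = 'qd', group 2 = 'cb'.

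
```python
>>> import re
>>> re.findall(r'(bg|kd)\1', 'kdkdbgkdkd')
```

`\1` is not a pattern — it's the concrete string captured by group 1, re-applied verbatim.
Walking the string: at [0:4] match 'kdkd', group 1 = 'kd'; at [6:10] match 'kdkd', group 1 = 'kd'.
With a single group, `findall` returns only what that group captured — 2 items.

['kd', 'kd']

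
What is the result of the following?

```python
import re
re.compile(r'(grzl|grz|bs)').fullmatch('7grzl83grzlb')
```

None

For `fullmatch`, every character of the input must be accounted for by the pattern.
Here there's no way to consume every character, so the call returns None.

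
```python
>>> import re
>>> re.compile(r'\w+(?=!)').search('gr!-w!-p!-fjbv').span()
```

(0, 2)

Because the assertion is zero-width, the text it checks is not consumed and won't appear in the result.
`re.search` scans for the first position where the pattern succeeds.
The match spans [0:2] → 'gr'.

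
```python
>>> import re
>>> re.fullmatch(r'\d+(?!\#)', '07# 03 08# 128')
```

`re.fullmatch` is like wrapping the pattern in `^…$` (in single-line mode).
Here the string isn't matched end-to-end, so the call returns None.

None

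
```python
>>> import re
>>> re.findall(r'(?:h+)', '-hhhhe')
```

['hhhh']

The pattern matches one or more of a literal 'h' (non-capturing group).
Matches: at [1:5] → 'hhhh'.
Since nothing is captured, `findall` lists the 1 matched substring directly.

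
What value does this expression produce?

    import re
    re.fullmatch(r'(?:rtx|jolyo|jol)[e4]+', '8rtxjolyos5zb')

`re.fullmatch` requires the pattern to consume the entire string.
Here the string isn't matched end-to-end, so the call returns None.

None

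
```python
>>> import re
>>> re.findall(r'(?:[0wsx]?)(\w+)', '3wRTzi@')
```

The pattern matches optionally one of [0wsx] (non-capturing group); then one or more of a word character (captured).
Matches: at [0:6] match '3wRTzi', group 1 = '3wRTzi'.
`findall` collects group 1 from the one match (1 total).

['3wRTzi']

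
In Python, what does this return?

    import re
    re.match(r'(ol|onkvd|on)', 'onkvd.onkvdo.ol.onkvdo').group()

'onkvd'

`|` is ordered: at each position the engine commits to the first alternative that works.
`re.match` won't scan ahead — the pattern has to work from the very first character.
The match spans [0:5] → 'onkvd'.
Captured: group 1 = 'onkvd'.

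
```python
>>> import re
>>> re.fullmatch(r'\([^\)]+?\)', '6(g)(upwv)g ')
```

None

`fullmatch` succeeds only if the pattern covers the string from start to end.
Here there's no way to consume every character, so the call returns None.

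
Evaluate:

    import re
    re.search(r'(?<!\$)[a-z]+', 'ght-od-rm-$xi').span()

The negative lookaround is zero-width — it rules out positions where the adjacent text would match, without consuming anything.
`re.search` scans for the first position where the pattern succeeds.
The match spans [0:3] → 'ght'.

(0, 3)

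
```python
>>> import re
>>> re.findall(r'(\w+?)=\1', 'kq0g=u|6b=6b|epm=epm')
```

['6b', 'epm']

`\1` has to match the exact text group 1 already captured.
One capturing group, so `findall` returns just the captured substring from each match — 2 in all.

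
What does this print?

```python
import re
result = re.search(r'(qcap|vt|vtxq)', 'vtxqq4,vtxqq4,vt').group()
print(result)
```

vt

Branches in `(...|...)` are attempted left-to-right; the first branch that allows the whole pattern to succeed is taken.
`search` walks the string left to right and returns the first match it finds.
The match spans [0:2] → 'vt'.
Captured: group 1 = 'vt'.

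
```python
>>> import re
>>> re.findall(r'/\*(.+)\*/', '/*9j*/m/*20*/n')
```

Because there's exactly one group, `findall` drops the full match and keeps group 1 from the one hit.

['9j*/m/*20']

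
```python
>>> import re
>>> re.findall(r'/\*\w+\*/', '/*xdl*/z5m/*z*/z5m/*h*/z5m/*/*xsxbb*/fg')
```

['/*xdl*/', '/*z*/', '/*h*/', '/*xsxbb*/']

Matches: at [0:7] → '/*xdl*/'; at [10:15] → '/*z*/'; at [18:23] → '/*h*/'; at [28:37] → '/*xsxbb*/'.
No capturing groups, so `findall` returns the 4 full match strings.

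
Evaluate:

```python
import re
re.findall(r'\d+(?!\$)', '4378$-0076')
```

['437', '0076']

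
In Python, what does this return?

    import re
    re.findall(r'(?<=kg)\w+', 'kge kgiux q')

The lookaround is zero-width — it requires the adjacent text to match without consuming it, so the asserted text isn't part of the match.
`findall` yields the raw match text (2 of them) because the pattern has no groups.

['e', 'iux']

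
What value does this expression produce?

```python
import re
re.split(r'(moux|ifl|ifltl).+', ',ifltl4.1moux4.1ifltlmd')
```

[',', 'ifl', '']

Alternation isn't longest-match — the leftmost alternative that fits at this position is chosen.
Matches to split on: at [1:23] → 'ifltl4.1moux4.1ifltlmd'.
Because the pattern has a capturing group, `split` also inserts each captured text between the pieces.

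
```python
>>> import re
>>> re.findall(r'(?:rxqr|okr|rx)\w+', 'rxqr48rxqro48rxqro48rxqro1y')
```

Since nothing is captured, `findall` lists the 1 matched substring directly.

['rxqr48rxqro48rxqro48rxqro1y']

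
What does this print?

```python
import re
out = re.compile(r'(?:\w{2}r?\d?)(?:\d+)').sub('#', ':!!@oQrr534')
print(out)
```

:!!@o#

Every occurrence is swapped for '#'.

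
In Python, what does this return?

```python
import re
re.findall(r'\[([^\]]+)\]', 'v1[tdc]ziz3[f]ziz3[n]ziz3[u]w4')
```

['tdc', 'f', 'n', 'u']

Matches: at [2:7] match '[tdc]', group 1 = 'tdc'; at [11:14] match '[f]', group 1 = 'f'; at [18:21] match '[n]', group 1 = 'n'; at [25:28] match '[u]', group 1 = 'u'.
One capturing group, so `findall` returns just the captured substring from each match — 4 in all.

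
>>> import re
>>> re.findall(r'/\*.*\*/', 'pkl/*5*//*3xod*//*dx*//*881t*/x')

Matches: at [3:30] → '/*5*//*3xod*//*dx*//*881t*/'.
No capturing groups, so `findall` returns the 1 full match string.

['/*5*//*3xod*//*dx*//*881t*/']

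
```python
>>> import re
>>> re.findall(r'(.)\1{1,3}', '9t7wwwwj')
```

After group 1 captures some text, `\1` only succeeds where that same text appears again.
With a single group, `findall` returns only what that group captured — 1 item.

['w']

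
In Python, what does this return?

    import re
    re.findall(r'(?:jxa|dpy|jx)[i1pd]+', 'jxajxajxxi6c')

Since nothing is captured, `findall` lists the 0 matched substrings directly.
Nothing in the string satisfies the pattern, so the list is empty.

[]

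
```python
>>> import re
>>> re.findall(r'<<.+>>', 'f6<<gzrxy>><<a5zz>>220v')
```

`findall` yields the raw match text (1 of them) because the pattern has no groups.

['<<gzrxy>><<a5zz>>']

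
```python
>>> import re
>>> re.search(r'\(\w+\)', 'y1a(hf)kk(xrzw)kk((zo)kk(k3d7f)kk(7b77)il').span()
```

(3, 7)

The match spans [3:7] → '(hf)'.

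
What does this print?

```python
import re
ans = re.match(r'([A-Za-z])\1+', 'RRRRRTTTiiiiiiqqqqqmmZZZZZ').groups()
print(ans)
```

('R',)

`\1` has to match the exact text group 1 already captured.
`re.match` only tries the pattern at the start of the string.
The match spans [0:5] → 'RRRRR'.
Captured: group 1 = 'R'.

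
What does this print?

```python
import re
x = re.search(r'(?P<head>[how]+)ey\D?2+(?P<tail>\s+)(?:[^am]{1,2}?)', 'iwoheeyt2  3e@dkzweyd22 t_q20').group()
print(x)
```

With the lazy modifier that quantifier settles for the fewest repetitions that let the rest of the pattern succeed (the atoms after it are unaffected and can still be greedy).
The match spans [17:25] → 'weyd22 t'.

weyd22 t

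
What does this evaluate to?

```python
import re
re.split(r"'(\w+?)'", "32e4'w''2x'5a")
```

Matches to split on: at [4:7] → "'w'"; at [7:11] → "'2x'".
The group in the pattern means `split` returns the separators' captures alongside the pieces.

['32e4', 'w', '', '2x', '5a']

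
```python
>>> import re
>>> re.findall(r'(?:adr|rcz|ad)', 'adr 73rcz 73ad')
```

['adr', 'rcz', 'ad']

The regex engine tests alternatives in the order written; an earlier branch that matches wins even if a later one would match more.
Matches: at [0:3] → 'adr'; at [6:9] → 'rcz'; at [12:14] → 'ad'.
No capturing groups, so `findall` returns the 3 full match strings.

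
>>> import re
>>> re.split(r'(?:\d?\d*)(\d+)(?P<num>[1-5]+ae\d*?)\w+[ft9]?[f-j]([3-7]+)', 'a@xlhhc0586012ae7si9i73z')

['a@xlhhc', '1', '2ae', '73', 'z']

The pattern matches optionally a digit, then zero or more of a digit (non-capturing group); then one or more of a digit (captured); then one or more of a character in [1-5], then the literal 'ae', then zero or more of a digit (lazy) (captured as 'num'); then one or more of a word character, then optionally one of [ft9], then a character in [f-j]; then one or more of a character in [3-7] (captured).
Matches to split on: at [7:23] → '0586012ae7si9i73'.
The group in the pattern means `split` returns the separators' captures alongside the pieces.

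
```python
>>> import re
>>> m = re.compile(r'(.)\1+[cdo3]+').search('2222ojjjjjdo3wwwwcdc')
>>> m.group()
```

'2222o'

The backreference `\1` re-matches whatever the first group consumed, character for character.
The match spans [0:5] → '2222o'.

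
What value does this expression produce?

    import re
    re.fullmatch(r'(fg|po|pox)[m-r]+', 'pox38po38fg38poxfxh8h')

None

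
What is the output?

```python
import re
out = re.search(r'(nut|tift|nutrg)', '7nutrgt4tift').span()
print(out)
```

(1, 4)

The regex engine tests alternatives in the order written; an earlier branch that matches wins even if a later one would match more.
`re.search` tries every starting position until one works.
The match spans [1:4] → 'nut'.
Captured: group 1 = 'nut'.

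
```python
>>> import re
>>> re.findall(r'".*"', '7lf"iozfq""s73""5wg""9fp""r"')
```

['"iozfq""s73""5wg""9fp""r"']

Matches: at [3:28] → '"iozfq""s73""5wg""9fp""r"'.
With no groups in the pattern, `findall` gives back each whole match — 1 here.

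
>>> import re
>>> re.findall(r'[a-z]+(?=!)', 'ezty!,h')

The `(?=…)`/`(?<=…)` assertion just peeks at neighbouring text; it doesn't advance the match position.
`findall` yields the raw match text (1 of them) because the pattern has no groups.

['ezty']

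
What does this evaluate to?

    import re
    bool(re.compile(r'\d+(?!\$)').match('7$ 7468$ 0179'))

False

`re.match` won't scan ahead — the pattern has to work from the very first character.
Here the pattern fails at index 0, so the call returns None, and `bool(None)` is False.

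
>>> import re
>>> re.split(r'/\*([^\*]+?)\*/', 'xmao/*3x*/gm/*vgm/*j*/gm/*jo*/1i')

['xmao', '3x', 'gm/*vgm', 'j', 'gm', 'jo', '1i']

With a capturing group present, the delimiter's captured portion is kept in the result list.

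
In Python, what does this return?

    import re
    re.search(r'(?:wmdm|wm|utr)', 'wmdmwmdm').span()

(0, 4)

Alternation tries branches left to right and keeps the first one that lets the overall match succeed at that position.
The match spans [0:4] → 'wmdm'.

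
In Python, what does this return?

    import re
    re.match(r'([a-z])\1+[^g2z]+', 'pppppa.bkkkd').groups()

('p',)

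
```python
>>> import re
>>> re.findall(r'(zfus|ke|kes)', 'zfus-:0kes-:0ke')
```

Alternation tries branches left to right and keeps the first one that lets the overall match succeed at that position.
Walking the string: at [0:4] match 'zfus', group 1 = 'zfus'; at [7:9] match 'ke', group 1 = 'ke'; at [13:15] match 'ke', group 1 = 'ke'.
`findall` collects group 1 from each match (3 total).

['zfus', 'ke', 'ke']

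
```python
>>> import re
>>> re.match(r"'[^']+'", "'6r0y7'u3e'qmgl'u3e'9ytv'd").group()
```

"'6r0y7'"

With `match`, the pattern is implicitly anchored at the beginning.
The match spans [0:7] → "'6r0y7'".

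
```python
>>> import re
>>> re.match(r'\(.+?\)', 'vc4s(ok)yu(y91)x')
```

None

`re.match` won't scan ahead — the pattern has to work from the very first character.
Here the pattern fails at index 0, so the call returns None.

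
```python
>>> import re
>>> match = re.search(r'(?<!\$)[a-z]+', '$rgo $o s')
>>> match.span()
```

`(?!…)`/`(?<!…)` only lets a position through if the neighbouring text does NOT match; no characters are consumed.
`re.search` tries every starting position until one works.
The match spans [2:4] → 'go'.

(2, 4)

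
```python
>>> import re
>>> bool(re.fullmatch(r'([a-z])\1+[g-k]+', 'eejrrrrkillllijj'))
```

For `fullmatch`, every character of the input must be accounted for by the pattern.
Here the string isn't matched end-to-end, so the call returns None, and `bool(None)` is False.

False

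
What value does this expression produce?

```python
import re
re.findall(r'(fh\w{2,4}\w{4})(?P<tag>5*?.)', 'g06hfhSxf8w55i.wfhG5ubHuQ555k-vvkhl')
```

[('fhSxf8w55i', '.'), ('fhG5ubHuQ5', '5')]

Because the quantifier is non-greedy, it stops expanding at the earliest point where the rest of the pattern can succeed.
`findall` packs the 2 group values into a tuple for every match.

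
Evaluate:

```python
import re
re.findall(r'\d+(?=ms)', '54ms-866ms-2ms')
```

['54', '866', '2']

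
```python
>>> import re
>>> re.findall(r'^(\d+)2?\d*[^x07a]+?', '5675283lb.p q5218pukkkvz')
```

['5675283']

The pattern matches anchored at the start of the string; then one or more of a digit (captured); then optionally the literal '2', then zero or more of a digit, then one or more of any character except [x07a] (lazy).
Walking the string: at [0:8] match '5675283l', group 1 = '5675283'.
One capturing group, so `findall` returns just the captured substring from the one match — 1 in all.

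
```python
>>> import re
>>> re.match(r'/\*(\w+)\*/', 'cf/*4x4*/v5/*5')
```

`re.match` won't scan ahead — the pattern has to work from the very first character.
Here the string doesn't start with a match, so the call returns None.

None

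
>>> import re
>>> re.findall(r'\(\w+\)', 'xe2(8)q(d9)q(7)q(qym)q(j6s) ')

['(8)', '(d9)', '(7)', '(qym)', '(j6s)']

Matches: at [3:6] → '(8)'; at [7:11] → '(d9)'; at [12:15] → '(7)'; at [16:21] → '(qym)'; at [22:27] → '(j6s)'.
With no groups in the pattern, `findall` gives back each whole match — 5 here.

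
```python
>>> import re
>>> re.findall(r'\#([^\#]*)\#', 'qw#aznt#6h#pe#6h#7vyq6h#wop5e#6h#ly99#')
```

['aznt', 'pe', '7vyq6h', '6h']

Walking the string: at [2:8] match '#aznt#', group 1 = 'aznt'; at [10:14] match '#pe#', group 1 = 'pe'; at [16:24] match '#7vyq6h#', group 1 = '7vyq6h'; at [29:33] match '#6h#', group 1 = '6h'.
`findall` collects group 1 from each match (4 total).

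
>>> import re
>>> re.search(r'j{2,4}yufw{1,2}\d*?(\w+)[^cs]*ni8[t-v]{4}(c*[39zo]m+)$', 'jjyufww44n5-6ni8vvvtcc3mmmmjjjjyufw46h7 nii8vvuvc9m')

Pattern: 2 to 4 of the literal 'j', then the literal 'yuf'; then 1 to 2 of a literal 'w', then zero or more of a digit (lazy); then one or more of a word character (captured); then zero or more of any character except [cs], then the literal 'ni8', then exactly 4 of a character in [t-v]; then zero or more of a literal 'c', then one of [39zo], then one or more of a literal 'm' (captured); then anchored at the end.
`re.search` tries every starting position until one works.
Here no position works, so the call returns None.

None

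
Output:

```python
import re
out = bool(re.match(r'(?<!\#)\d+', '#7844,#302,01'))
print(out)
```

False

`match` is anchored at position 0; if the pattern doesn't fit there, it returns None.
Here the pattern fails at index 0, so the call returns None, and `bool(None)` is False.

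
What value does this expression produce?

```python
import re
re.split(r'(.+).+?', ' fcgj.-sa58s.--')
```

Pattern: one or more of any character (captured); then one or more of any character (lazy).
Matches to split on: at [0:15] → ' fcgj.-sa58s.--'.
Because the pattern has a capturing group, `split` also inserts each captured text between the pieces.

['', ' fcgj.-sa58s.-', '']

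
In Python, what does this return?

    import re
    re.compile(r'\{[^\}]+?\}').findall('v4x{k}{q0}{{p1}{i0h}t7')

['{k}', '{q0}', '{{p1}', '{i0h}']

`findall` yields the raw match text (4 of them) because the pattern has no groups.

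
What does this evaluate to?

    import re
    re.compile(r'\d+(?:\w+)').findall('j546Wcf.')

['546Wcf']

Pattern: one or more of a digit; then one or more of a word character (non-capturing group).
With no groups in the pattern, `findall` gives back each whole match — 1 here.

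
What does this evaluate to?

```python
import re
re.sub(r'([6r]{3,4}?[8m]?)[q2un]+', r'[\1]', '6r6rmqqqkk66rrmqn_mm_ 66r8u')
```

'[6r6rm]kk[66rrm]_mm_ [66r8]'

The pattern matches 3 to 4 of one of [6r] (lazy), then optionally one of [8m] (captured); then one or more of one of [q2un].
Matches: at [0:8] → '6r6rmqqq'; at [10:17] → '66rrmqn'; at [22:27] → '66r8u'.
The replacement refers to a captured group, so each match is rewritten using its own captured text.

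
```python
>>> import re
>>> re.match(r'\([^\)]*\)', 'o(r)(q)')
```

None

`re.match` won't scan ahead — the pattern has to work from the very first character.
Here the string doesn't start with a match, so the call returns None.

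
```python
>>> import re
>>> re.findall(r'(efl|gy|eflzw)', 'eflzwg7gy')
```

['efl', 'gy']

Alternation isn't longest-match — the leftmost alternative that fits at this position is chosen.
One capturing group, so `findall` returns just the captured substring from each match — 2 in all.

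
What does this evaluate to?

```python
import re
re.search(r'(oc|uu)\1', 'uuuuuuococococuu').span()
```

`\1` has to match the exact text group 1 already captured.
`re.search` scans for the first position where the pattern succeeds.
The match spans [0:4] → 'uuuu'.
Captured: group 1 = 'uu'.

(0, 4)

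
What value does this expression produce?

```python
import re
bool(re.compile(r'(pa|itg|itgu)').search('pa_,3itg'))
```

`search` walks the string left to right and returns the first match it finds.
The match spans [0:2] → 'pa'.
Captured: group 1 = 'pa'.

True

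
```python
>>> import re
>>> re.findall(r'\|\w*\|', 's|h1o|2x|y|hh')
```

['|h1o|', '|y|']

Walking the string: at [1:6] → '|h1o|'; at [8:11] → '|y|'.
With no groups in the pattern, `findall` gives back each whole match — 2 here.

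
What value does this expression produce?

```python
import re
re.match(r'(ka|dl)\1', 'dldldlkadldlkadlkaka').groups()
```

('dl',)

`\1` has to match the exact text group 1 already captured.
With `match`, the pattern is implicitly anchored at the beginning.
The match spans [0:4] → 'dldl'.
Captured: group 1 = 'dl'.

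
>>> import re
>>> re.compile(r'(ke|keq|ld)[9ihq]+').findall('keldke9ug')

`findall` collects group 1 from the one match (1 total).

['ke']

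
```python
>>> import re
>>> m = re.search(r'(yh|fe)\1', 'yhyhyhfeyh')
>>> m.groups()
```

`\1` is not a pattern — it's the concrete string captured by group 1, re-applied verbatim.
`re.search` tries every starting position until one works.
The match spans [0:4] → 'yhyh'.
Captured: group 1 = 'yh'.

('yh',)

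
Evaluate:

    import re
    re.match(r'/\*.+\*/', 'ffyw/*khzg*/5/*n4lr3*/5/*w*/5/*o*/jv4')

None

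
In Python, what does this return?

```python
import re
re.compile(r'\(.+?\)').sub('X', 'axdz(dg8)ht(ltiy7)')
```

'axdzXhtX'

Because the quantifier is non-greedy, it stops expanding at the earliest point where the rest of the pattern can succeed.
`sub` substitutes 'X' at each match site.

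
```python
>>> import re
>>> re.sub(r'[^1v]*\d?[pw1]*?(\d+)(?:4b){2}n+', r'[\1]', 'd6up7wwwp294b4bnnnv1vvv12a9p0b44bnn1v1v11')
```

The pattern matches zero or more of any character except [1v], then optionally a digit, then zero or more of one of [pw1] (lazy); then one or more of a digit (captured); then the literal '4b' repeated 2 times, then one or more of a literal 'n'.
Matches: at [0:18] → 'd6up7wwwp294b4bnnn'.
Each match is replaced using the text its own group 1 captured.

'[9]v1vvv12a9p0b44bnn1v1v11'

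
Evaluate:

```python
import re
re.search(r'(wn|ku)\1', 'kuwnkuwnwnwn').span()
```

(6, 10)

After group 1 captures some text, `\1` only succeeds where that same text appears again.
`re.search` scans for the first position where the pattern succeeds.
The match spans [6:10] → 'wnwn'.
Captured: group 1 = 'wn'.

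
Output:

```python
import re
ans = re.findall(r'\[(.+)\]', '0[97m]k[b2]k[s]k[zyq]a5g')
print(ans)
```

Scanning left to right: at [1:21] match '[97m]k[b2]k[s]k[zyq]', group 1 = '97m]k[b2]k[s]k[zyq'.
With a single group, `findall` returns only what that group captured — 1 item.

['97m]k[b2]k[s]k[zyq']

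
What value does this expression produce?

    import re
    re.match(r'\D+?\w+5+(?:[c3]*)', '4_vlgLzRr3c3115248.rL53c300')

None

This matches one or more of a non-digit (lazy), then one or more of a word character, then one or more of a literal '5'; then zero or more of one of [c3] (non-capturing group).
`match` is anchored at position 0; if the pattern doesn't fit there, it returns None.
Here the pattern fails at index 0, so the call returns None.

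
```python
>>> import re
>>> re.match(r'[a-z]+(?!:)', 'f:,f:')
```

None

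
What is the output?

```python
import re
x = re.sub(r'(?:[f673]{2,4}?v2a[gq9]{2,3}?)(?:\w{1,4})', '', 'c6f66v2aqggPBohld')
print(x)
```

chld

The pattern matches 2 to 4 of one of [f673] (lazy), then the literal 'v2a', then 2 to 3 of one of [gq9] (lazy) (non-capturing group); then 1 to 4 of a word character (non-capturing group).
Matches: at [1:14] → '6f66v2aqggPBo'.
`sub` substitutes '' at each match site.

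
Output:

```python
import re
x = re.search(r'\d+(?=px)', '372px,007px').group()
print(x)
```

Lookahead/lookbehind check context without consuming it, so the matched span excludes the asserted characters.
`re.search` scans for the first position where the pattern succeeds.
The match spans [0:3] → '372'.

372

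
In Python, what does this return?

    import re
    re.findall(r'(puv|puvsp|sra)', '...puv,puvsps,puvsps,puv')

`|` is ordered: at each position the engine commits to the first alternative that works.
Scanning left to right: at [3:6] match 'puv', group 1 = 'puv'; at [7:10] match 'puv', group 1 = 'puv'; at [14:17] match 'puv', group 1 = 'puv'; at [21:24] match 'puv', group 1 = 'puv'.
Because there's exactly one group, `findall` drops the full match and keeps group 1 from each hit.

['puv', 'puv', 'puv', 'puv']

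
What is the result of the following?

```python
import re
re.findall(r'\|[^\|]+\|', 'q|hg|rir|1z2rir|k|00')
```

With no groups in the pattern, `findall` gives back each whole match — 2 here.

['|hg|', '|1z2rir|']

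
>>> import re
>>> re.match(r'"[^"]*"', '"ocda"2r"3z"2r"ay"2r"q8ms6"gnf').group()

`re.match` only tries the pattern at the start of the string.
The match spans [0:6] → '"ocda"'.

'"ocda"'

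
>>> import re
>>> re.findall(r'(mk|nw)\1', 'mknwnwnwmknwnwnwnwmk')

`\1` has to match the exact text group 1 already captured.
Because there's exactly one group, `findall` drops the full match and keeps group 1 from each hit.

['nw', 'nw', 'nw']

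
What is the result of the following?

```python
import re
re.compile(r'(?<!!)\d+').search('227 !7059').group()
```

'227'

A negative assertion filters positions out without eating any characters.
The match spans [0:3] → '227'.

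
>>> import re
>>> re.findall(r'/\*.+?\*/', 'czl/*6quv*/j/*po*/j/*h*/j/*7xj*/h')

Because the quantifier is non-greedy, it stops expanding at the earliest point where the rest of the pattern can succeed.
No capturing groups, so `findall` returns the 4 full match strings.

['/*6quv*/', '/*po*/', '/*h*/', '/*7xj*/']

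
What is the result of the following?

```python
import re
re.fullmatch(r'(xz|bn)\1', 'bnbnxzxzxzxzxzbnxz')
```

For `fullmatch`, every character of the input must be accounted for by the pattern.
Here there's no way to consume every character, so the call returns None.

None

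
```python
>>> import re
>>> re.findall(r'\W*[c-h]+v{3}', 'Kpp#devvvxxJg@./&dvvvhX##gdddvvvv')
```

The pattern matches zero or more of a non-word character; then one or more of a character in [c-h]; then exactly 3 of a literal 'v'.
Walking the string: at [3:9] → '#devvv'; at [13:21] → '@./&dvvv'; at [23:32] → '##gdddvvv'.
With no groups in the pattern, `findall` gives back each whole match — 3 here.

['#devvv', '@./&dvvv', '##gdddvvv']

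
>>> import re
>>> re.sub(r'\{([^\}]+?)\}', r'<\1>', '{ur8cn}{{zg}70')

Matches: at [0:7] → '{ur8cn}'; at [7:12] → '{{zg}'.
Each match is replaced using the text its own group 1 captured.

'<ur8cn><{zg>70'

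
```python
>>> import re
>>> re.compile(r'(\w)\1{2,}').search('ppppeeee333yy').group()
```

'pppp'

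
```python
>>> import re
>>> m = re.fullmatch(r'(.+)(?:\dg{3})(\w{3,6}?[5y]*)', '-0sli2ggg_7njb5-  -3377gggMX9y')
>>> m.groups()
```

Pattern: one or more of any character (captured); then a digit, then exactly 3 of the literal 'g' (non-capturing group); then 3 to 6 of a word character (lazy), then zero or more of one of [5y] (captured).
For `fullmatch`, every character of the input must be accounted for by the pattern.
The match spans [0:30] → '-0sli2ggg_7njb5-  -3377gggMX9y'.
Captured: group 1 = '-0sli2ggg_7njb5-  -337', group 2 = 'MX9y'.

('-0sli2ggg_7njb5-  -337', 'MX9y')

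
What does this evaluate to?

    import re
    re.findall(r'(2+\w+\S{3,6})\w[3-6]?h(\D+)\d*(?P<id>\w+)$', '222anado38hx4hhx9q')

[('222anado38hx4', 'x', 'q')]

`findall` packs the 3 group values into a tuple for every match.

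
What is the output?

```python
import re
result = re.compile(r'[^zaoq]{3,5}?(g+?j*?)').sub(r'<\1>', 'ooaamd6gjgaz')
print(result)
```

ooaa<g>jgaz

The pattern matches 3 to 5 of any character except [zaoq] (lazy); then one or more of the literal 'g' (lazy), then zero or more of the literal 'j' (lazy) (captured).
A `+?`/`*?`/`{m,n}?` starts at its minimum and grows only as far as needed for what follows to match.
Matches: at [4:8] → 'md6g'.
Each match is replaced using the text its own group 1 captured.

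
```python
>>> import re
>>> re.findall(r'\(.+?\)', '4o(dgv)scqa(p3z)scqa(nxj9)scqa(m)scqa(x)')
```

Since nothing is captured, `findall` lists the 5 matched substrings directly.

['(dgv)', '(p3z)', '(nxj9)', '(m)', '(x)']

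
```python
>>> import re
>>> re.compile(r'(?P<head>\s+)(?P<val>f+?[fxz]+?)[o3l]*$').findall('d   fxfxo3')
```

[('   ', 'fxfx')]

Pattern: one or more of whitespace (captured as 'head'); then one or more of a literal 'f' (lazy), then one or more of one of [fxz] (lazy) (captured as 'val'); then zero or more of one of [o3l]; then anchored at the end.
Walking the string: at [1:10] match '   fxfxo3', groups = ('   ', 'fxfx').
Multiple groups make `findall` return tuples — one 2-tuple for the one match.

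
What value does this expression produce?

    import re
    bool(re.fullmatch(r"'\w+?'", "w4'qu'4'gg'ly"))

`re.fullmatch` requires the pattern to consume the entire string.
Here the pattern can't cover the whole string, so the call returns None, and `bool(None)` is False.

False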